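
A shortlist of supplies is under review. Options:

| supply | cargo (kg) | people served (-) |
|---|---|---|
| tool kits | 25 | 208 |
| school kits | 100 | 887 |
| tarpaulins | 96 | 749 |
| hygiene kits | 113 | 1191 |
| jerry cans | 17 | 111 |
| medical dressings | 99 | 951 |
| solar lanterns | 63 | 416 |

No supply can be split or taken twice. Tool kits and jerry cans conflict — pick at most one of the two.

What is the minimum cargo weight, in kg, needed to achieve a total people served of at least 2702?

300

Need the lightest bundle worth ≥ 2702.
tool kits + hygiene kits + medical dressings + solar lanterns: 2766 people served at 300 kg.
Any bundle with less than 300 kg falls short of 2702.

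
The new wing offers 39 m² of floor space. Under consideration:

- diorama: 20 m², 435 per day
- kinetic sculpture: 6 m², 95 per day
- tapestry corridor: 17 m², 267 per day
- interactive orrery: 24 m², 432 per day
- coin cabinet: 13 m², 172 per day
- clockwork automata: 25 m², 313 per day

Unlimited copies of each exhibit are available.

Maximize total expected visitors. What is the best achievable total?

720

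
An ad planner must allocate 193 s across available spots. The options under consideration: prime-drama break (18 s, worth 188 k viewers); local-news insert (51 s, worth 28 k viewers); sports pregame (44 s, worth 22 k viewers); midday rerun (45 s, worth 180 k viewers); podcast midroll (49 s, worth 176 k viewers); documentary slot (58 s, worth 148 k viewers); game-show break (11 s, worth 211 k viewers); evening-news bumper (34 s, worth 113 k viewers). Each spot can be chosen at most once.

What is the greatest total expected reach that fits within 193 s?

Ranking by ratio (expected reach/s): game-show break 19.18, prime-drama break 10.44, midday rerun 4.00.
Greedy by ratio would take prime-drama break + midday rerun + podcast midroll + game-show break + evening-news bumper: 157 s used, total 868.
Replace evening-news bumper with documentary slot: the trade gains 35 net, giving 903 at 181 s.

903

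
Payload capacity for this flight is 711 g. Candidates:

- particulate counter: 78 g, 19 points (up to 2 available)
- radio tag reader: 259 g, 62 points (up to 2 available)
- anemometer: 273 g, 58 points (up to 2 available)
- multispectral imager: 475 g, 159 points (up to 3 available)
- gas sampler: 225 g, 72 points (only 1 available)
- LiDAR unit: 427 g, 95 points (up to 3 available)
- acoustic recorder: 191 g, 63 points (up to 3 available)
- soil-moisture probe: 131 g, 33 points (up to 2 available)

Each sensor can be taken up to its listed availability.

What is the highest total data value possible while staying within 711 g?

Taking the top-ratio sensors first gives multispectral imager + acoustic recorder for 222 (666 g).
Dropping acoustic recorder frees 191 g; slotting in gas sampler (225 g) lifts the total to 231 at 700 g.
The spare 11 g is too small for any remaining sensor, and no exchange beats 231.

231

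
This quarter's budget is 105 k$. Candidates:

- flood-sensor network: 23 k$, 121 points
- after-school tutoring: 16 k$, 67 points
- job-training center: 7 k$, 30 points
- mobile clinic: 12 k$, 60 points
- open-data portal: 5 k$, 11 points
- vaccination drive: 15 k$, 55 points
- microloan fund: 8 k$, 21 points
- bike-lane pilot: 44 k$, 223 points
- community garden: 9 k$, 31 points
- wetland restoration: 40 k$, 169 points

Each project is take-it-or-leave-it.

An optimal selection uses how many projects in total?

5

Optimal total is 502.
One optimal bundle: flood-sensor network + after-school tutoring + mobile clinic + bike-lane pilot + community garden (104 k$).
All optima have 5 projects.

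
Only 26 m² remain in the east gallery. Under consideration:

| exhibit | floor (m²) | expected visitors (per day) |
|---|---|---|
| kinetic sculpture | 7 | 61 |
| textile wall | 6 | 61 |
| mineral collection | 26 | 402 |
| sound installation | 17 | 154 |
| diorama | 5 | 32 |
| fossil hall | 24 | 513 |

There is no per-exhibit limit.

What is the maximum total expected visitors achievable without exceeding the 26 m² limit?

513

Taking fossil hall: 24 m² used, 513 in expected visitors.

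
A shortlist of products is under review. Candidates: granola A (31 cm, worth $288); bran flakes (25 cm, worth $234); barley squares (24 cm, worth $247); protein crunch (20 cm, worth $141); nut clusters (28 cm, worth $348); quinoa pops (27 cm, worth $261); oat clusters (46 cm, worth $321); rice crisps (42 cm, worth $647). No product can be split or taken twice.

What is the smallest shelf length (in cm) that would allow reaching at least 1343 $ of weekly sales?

114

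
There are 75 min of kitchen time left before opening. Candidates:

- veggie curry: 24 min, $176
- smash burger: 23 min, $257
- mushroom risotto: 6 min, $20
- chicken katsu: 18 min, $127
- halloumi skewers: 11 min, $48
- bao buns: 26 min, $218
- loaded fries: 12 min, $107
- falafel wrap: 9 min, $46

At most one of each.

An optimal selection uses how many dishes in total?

3

Best achievable profit is 651.
veggie curry + smash burger + bao buns hits 651 at 73 min.
Any selection reaching 651 contains exactly 3 dishes.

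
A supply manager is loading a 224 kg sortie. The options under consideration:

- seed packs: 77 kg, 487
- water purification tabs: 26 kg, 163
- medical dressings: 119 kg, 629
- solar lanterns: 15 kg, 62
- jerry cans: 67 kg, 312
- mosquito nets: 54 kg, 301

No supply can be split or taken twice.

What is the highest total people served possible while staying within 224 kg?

1279

A density-first pass picks seed packs + water purification tabs + jerry cans + mosquito nets — 1263 at 224 kg.
Dropping jerry cans and mosquito nets frees 121 kg; slotting in medical dressings (119 kg) lifts the total to 1279 at 222 kg.
Runner-up seed packs + water purification tabs + jerry cans + mosquito nets tops out at 1263.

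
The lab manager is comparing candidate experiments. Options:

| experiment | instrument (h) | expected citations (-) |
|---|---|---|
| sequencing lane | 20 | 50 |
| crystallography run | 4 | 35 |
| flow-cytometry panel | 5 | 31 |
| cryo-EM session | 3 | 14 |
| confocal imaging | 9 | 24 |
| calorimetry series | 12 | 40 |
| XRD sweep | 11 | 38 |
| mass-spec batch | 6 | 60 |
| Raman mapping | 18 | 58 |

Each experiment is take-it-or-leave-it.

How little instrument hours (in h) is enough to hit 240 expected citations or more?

50

Minimise h subject to total expected citations ≥ 240.
crystallography run + flow-cytometry panel + cryo-EM session + confocal imaging + calorimetry series + XRD sweep + mass-spec batch: 242 expected citations at 50 h.
Below 50 h the best achievable stays under 240.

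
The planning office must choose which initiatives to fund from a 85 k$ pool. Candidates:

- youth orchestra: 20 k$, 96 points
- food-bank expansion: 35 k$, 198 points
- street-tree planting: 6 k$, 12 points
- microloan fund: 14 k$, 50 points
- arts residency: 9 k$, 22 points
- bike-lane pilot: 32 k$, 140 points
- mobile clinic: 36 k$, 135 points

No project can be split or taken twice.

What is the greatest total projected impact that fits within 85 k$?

Ranking by ratio (projected impact/k$): food-bank expansion 5.66, youth orchestra 4.80, bike-lane pilot 4.38.
Greedy by ratio would take youth orchestra + food-bank expansion + street-tree planting + microloan fund + arts residency: 84 k$ used, total 378.
The 35 k$ tied up in youth orchestra and street-tree planting and arts residency is better spent on bike-lane pilot — total rises to 388 (81 k$).
An exhaustive check of the 128 subsets confirms 388.

388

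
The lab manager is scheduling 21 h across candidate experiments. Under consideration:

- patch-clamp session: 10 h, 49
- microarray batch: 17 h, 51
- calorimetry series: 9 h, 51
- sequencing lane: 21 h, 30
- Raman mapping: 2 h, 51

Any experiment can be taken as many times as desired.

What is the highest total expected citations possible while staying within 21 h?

510

10×Raman mapping uses 20 of the 21 h and totals 510.
That's the maximum — no swap from here does better than 510.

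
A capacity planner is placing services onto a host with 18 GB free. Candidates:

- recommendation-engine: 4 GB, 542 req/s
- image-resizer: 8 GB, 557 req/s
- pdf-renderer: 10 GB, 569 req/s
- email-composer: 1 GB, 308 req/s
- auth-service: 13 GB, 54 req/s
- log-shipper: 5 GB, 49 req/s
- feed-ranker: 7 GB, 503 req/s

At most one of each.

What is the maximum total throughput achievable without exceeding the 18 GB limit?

Density check — email-composer 308.00, recommendation-engine 135.50, feed-ranker 71.86 are the best per GB.
Greedy by ratio would take recommendation-engine + email-composer + log-shipper + feed-ranker: 17 GB used, total 1402.
Dropping feed-ranker frees 7 GB; slotting in image-resizer (8 GB) lifts the total to 1456 at 18 GB.
Every other selection either busts 18 GB or fails to beat 1456.

1456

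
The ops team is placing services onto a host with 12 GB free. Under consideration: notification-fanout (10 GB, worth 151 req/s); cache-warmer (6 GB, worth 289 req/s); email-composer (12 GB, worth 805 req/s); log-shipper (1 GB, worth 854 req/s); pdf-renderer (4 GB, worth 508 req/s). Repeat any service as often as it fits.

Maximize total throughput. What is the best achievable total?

10248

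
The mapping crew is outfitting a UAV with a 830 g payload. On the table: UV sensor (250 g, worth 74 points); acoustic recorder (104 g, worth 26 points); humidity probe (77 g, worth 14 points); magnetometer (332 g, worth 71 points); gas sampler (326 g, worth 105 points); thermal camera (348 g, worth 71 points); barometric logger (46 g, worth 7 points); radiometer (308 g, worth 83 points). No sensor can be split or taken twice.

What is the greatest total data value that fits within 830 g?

228

By data value per g: gas sampler 0.32, UV sensor 0.30, radiometer 0.27 lead.
Taking the top-ratio sensors first gives UV sensor + acoustic recorder + humidity probe + gas sampler + barometric logger for 226 (803 g).
The 296 g tied up in UV sensor and barometric logger is better spent on radiometer — total rises to 228 (815 g).
Runner-up UV sensor + acoustic recorder + humidity probe + gas sampler + barometric logger tops out at 226.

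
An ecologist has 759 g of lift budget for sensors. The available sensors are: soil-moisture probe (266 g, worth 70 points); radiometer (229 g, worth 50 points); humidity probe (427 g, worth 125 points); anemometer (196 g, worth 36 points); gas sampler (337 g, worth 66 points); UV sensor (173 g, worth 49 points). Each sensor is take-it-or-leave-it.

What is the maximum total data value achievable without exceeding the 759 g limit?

195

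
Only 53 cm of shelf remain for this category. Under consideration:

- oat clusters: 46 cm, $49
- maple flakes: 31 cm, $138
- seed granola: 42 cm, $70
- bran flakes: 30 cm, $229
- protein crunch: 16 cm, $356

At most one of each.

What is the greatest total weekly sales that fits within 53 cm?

585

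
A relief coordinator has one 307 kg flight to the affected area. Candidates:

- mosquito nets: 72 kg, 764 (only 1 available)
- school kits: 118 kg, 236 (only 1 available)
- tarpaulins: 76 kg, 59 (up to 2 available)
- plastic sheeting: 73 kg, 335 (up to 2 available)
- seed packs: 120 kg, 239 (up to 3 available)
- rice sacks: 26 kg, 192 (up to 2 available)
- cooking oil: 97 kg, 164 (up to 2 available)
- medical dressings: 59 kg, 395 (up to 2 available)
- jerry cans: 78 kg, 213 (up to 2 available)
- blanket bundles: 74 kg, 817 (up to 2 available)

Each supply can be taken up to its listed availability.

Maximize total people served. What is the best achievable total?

The ratio heuristic lands on mosquito nets + 2×rice sacks + 2×blanket bundles (2782) but leaves 35 kg idle.
The 26 kg tied up in rice sacks is better spent on medical dressings — total rises to 2985 (305 kg).
The spare 2 kg is too small for any remaining supply, and no exchange beats 2985.

2985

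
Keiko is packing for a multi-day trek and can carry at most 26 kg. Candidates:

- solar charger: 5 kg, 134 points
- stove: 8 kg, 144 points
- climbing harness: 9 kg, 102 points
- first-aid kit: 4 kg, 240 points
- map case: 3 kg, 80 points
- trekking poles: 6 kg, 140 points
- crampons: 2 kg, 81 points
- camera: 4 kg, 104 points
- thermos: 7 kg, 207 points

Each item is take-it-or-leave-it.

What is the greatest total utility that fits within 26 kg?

Ranking by ratio (utility/kg): first-aid kit 60.00, crampons 40.50, thermos 29.57, solar charger 26.80.
Greedy by ratio would take solar charger + first-aid kit + map case + crampons + camera + thermos: 25 kg used, total 846.
The 5 kg tied up in solar charger is better spent on trekking poles — total rises to 852 (26 kg).
The closest alternative, solar charger + first-aid kit + map case + crampons + camera + thermos, reaches only 846.

852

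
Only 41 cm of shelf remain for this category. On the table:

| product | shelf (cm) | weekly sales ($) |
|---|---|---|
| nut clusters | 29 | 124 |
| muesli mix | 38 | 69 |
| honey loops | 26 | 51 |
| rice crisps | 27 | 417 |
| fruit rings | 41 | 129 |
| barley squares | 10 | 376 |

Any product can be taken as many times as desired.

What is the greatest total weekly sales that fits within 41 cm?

1504

4×barley squares uses 40 of the 41 cm and totals 1504.
No other feasible combination exceeds 1504.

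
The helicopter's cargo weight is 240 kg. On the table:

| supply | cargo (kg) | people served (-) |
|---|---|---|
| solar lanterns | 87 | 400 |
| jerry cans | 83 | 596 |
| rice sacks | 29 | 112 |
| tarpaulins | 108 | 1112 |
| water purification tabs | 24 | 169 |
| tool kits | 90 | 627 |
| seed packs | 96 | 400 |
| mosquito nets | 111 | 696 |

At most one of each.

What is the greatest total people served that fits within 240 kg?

A density-first pass picks jerry cans + tarpaulins + water purification tabs — 1877 at 215 kg.
Replace jerry cans with tool kits: the trade gains 31 net, giving 1908 at 222 kg.
The closest alternative, jerry cans + tarpaulins + water purification tabs, reaches only 1877.

1908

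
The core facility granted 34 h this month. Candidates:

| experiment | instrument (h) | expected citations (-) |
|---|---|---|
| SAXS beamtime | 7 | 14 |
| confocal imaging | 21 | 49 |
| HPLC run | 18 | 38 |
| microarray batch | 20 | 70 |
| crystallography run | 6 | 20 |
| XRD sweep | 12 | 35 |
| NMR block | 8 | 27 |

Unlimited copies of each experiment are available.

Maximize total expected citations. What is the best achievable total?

117

By expected citations per h: microarray batch 3.50, NMR block 3.38, crystallography run 3.33, XRD sweep 2.92 lead.
The ratio ordering already packs tightly: microarray batch + crystallography run + NMR block, 34 h, 117.
That's the maximum — no swap from here does better than 117.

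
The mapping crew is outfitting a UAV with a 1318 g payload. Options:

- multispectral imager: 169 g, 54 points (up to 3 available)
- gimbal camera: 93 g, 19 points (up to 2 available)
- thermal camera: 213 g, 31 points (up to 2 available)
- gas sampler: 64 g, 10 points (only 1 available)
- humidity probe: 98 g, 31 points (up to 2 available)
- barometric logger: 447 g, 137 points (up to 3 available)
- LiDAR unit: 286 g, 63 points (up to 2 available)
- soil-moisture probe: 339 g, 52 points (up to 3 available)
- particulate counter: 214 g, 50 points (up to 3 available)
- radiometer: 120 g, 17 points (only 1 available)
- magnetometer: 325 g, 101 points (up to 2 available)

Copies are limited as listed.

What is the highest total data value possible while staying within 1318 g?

408

Filling by ratio: 3×multispectral imager + gas sampler + 2×humidity probe + particulate counter + magnetometer for 385, with 12 g left unused.
Dropping multispectral imager and gas sampler and particulate counter frees 447 g; slotting in barometric logger (447 g) lifts the total to 408 at 1306 g.
That's the maximum — no swap from here does better than 408.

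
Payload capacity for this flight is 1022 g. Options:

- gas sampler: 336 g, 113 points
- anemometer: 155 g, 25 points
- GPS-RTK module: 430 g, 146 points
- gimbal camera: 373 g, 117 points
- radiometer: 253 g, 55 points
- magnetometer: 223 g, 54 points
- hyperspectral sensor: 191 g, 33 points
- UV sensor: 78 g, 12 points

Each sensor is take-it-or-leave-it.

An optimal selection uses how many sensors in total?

3

Best achievable data value is 314.
For example gas sampler + GPS-RTK module + radiometer achieves it, using 1019 g.
Every optimal selection uses 3 sensors.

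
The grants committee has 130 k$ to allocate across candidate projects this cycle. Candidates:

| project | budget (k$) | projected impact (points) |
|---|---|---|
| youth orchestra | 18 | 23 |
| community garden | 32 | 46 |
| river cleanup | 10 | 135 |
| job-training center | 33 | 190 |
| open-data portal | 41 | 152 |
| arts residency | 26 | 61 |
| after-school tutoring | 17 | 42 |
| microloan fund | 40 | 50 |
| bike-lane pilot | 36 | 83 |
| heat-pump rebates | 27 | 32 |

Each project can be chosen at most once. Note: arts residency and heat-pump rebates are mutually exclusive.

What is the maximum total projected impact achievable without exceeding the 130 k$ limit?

580

The ratio ordering already packs tightly: river cleanup + job-training center + open-data portal + arts residency + after-school tutoring, 127 k$, 580.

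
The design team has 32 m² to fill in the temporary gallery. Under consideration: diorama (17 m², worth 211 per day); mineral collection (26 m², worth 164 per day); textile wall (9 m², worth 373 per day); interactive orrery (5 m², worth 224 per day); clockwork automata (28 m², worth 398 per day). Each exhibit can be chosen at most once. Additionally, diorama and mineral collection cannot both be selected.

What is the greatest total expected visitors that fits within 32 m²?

808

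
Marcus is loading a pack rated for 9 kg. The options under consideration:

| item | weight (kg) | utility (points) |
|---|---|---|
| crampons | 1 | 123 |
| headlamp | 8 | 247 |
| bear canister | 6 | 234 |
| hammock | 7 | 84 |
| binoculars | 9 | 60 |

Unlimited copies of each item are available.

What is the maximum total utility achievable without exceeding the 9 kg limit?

1107

9×crampons uses 9 of the 9 kg and totals 1107.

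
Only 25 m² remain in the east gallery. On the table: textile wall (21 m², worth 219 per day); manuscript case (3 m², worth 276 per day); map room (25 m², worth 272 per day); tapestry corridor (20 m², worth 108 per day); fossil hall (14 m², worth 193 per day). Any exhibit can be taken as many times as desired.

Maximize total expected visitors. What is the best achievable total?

2208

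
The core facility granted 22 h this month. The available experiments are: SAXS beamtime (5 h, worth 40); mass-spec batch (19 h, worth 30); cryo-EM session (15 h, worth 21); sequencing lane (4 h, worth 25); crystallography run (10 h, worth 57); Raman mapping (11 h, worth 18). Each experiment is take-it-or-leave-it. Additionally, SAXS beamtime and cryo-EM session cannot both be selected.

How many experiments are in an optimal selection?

3

Optimal total is 122.
One optimal bundle: SAXS beamtime + sequencing lane + crystallography run (19 h).
All optima have 3 experiments.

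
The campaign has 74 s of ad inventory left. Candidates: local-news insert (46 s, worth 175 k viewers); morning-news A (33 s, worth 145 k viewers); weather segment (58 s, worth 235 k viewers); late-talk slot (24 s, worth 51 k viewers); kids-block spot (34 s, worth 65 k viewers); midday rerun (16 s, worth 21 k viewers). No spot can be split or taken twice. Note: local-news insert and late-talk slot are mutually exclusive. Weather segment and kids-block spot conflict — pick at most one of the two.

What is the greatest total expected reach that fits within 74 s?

256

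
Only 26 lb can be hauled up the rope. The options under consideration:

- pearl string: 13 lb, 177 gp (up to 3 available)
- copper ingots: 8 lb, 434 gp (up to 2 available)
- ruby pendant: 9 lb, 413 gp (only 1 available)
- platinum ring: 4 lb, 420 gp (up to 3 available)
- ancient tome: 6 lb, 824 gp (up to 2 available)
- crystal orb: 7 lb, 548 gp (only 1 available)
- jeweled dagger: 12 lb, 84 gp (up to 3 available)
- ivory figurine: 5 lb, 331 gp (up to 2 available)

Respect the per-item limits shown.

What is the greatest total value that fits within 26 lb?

2908

Taking 3×platinum ring + 2×ancient tome: 24 lb used, 2908 in value.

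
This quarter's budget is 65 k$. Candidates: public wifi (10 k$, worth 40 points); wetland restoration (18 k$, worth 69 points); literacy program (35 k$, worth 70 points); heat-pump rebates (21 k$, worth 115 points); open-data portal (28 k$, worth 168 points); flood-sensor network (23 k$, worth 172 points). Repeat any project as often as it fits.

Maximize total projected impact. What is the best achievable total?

413

Density check — flood-sensor network 7.48, open-data portal 6.00, heat-pump rebates 5.48, public wifi 4.00 are the best per k$.
Taking the top-ratio projects first gives public wifi + 2×flood-sensor network for 384 (56 k$).
The 10 k$ tied up in public wifi is better spent on wetland restoration — total rises to 413 (64 k$).
Nothing else within 65 k$ beats 413.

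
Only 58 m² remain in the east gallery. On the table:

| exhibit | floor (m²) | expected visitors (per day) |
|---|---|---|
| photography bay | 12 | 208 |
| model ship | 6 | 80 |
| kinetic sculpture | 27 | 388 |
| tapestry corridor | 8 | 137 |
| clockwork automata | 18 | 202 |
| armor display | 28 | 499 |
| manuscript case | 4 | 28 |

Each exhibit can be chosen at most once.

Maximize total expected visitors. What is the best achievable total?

952

By expected visitors per m²: armor display 17.82, photography bay 17.33, tapestry corridor 17.12, kinetic sculpture 14.37 lead.
Photography bay + model ship + tapestry corridor + armor display + manuscript case uses 58 of the 58 m² and totals 952.
That's the maximum — no swap from here does better than 952.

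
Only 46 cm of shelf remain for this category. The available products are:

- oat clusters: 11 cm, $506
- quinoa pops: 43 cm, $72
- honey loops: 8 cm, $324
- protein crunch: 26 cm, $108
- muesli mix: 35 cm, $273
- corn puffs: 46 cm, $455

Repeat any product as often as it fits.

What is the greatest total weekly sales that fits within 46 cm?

Density check — oat clusters 46.00, honey loops 40.50, corn puffs 9.89 are the best per cm.
Taking 4×oat clusters: 44 cm used, 2024 in weekly sales.
That's the maximum — no swap from here does better than 2024.

2024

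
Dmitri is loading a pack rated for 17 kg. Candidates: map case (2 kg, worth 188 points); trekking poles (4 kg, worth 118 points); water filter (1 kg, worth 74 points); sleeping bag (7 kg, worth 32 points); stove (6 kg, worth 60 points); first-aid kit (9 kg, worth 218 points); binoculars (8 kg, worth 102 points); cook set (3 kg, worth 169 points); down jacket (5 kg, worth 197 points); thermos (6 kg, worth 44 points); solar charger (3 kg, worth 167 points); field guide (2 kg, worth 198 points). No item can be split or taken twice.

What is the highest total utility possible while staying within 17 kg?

993

Taking map case + water filter + cook set + down jacket + solar charger + field guide: 16 kg used, 993 in utility.
The closest alternative, map case + trekking poles + water filter + cook set + down jacket + field guide, reaches only 944.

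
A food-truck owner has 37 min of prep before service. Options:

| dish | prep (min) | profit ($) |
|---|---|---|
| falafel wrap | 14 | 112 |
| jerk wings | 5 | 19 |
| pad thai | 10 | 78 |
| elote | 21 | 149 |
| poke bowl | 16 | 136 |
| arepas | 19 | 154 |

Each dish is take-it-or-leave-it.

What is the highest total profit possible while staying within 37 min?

Density check — poke bowl 8.50, arepas 8.11, falafel wrap 8.00 are the best per min.
Best packing: poke bowl + arepas — 35 min, 290 total.

290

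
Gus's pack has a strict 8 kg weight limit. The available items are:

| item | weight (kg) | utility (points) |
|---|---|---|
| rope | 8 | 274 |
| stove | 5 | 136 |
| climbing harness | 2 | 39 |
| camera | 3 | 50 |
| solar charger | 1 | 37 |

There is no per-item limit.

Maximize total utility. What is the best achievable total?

296

Ranking by ratio (utility/kg): solar charger 37.00, rope 34.25, stove 27.20.
Best packing: 8×solar charger — 8 kg, 296 total.
Every other selection either busts 8 kg or fails to beat 296.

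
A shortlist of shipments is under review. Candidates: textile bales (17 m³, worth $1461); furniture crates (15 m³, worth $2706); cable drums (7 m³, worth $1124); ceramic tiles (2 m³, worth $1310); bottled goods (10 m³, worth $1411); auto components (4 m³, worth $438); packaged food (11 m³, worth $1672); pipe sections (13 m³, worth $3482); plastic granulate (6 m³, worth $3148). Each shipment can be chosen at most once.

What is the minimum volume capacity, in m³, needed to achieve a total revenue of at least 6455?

19

Minimise m³ subject to total revenue ≥ 6455.
Taking pipe sections + plastic granulate gives 6630 (≥ 6455) for 19 m³.
No combination under 19 m³ hits 6455.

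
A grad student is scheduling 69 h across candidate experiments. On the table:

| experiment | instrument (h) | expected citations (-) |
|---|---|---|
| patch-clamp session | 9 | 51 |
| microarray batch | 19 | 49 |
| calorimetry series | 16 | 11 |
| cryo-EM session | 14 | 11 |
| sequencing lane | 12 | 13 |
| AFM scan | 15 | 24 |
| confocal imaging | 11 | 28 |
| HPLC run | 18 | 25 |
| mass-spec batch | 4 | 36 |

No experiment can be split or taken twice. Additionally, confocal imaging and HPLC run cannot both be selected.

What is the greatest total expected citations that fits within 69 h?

188

Ranking by ratio (expected citations/h): mass-spec batch 9.00, patch-clamp session 5.67, microarray batch 2.58, confocal imaging 2.55.
Patch-clamp session + microarray batch + cryo-EM session + sequencing lane + confocal imaging + mass-spec batch uses 69 of the 69 h and totals 188.
An exhaustive check of the 512 subsets confirms 188.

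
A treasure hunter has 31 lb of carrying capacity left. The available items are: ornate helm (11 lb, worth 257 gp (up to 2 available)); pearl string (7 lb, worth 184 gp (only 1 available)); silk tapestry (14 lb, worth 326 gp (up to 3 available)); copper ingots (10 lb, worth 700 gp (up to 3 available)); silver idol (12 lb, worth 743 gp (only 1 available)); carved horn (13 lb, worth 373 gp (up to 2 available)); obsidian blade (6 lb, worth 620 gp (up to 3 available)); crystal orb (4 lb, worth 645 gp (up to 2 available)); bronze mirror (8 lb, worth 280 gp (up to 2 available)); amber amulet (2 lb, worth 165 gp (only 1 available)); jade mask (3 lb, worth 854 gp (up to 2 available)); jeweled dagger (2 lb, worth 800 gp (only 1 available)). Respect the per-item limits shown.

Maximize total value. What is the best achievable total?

5203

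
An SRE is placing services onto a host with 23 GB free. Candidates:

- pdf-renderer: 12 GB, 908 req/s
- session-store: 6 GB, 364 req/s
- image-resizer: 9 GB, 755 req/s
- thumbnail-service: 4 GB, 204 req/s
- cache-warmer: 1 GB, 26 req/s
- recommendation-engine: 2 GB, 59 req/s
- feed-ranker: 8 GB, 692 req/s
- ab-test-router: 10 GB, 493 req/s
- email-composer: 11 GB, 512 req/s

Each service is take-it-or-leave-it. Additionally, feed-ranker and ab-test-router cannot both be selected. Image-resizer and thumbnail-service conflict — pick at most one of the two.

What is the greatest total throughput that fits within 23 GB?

Session-store + image-resizer + feed-ranker uses 23 of the 23 GB and totals 1811.
Runner-up pdf-renderer + image-resizer + recommendation-engine tops out at 1722.

1811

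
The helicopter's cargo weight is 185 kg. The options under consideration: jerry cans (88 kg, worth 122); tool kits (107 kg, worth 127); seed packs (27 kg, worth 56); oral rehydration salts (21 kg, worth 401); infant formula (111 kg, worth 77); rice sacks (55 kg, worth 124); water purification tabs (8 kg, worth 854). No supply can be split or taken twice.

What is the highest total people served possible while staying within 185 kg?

1501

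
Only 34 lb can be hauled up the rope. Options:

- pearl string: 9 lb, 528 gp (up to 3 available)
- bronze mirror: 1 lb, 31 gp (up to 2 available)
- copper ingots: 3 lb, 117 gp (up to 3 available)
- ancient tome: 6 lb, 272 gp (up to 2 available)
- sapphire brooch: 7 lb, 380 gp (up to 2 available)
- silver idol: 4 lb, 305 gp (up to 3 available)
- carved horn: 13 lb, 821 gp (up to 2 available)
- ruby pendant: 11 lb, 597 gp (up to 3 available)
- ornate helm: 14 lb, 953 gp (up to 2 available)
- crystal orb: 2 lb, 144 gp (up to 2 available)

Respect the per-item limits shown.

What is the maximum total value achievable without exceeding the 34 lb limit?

Taking the top-ratio items first gives bronze mirror + copper ingots + 3×silver idol + ornate helm + 2×crystal orb for 2304 (34 lb).
But silver idol + 2×ornate helm + crystal orb fits in 34 lb and reaches 2355.
Nothing else within 34 lb beats 2355.

2355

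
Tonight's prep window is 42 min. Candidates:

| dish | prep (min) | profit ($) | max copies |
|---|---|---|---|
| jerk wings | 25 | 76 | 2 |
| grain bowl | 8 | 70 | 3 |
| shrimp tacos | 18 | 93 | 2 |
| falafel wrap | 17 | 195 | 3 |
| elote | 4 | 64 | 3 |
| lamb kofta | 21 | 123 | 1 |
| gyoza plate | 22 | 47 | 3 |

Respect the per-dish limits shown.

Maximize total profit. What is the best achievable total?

Filling by ratio: grain bowl + falafel wrap + 3×elote for 457, with 5 min left unused.
The 12 min tied up in grain bowl and elote is better spent on falafel wrap — total rises to 518 (42 min).
Nothing else within 42 min beats 518.

518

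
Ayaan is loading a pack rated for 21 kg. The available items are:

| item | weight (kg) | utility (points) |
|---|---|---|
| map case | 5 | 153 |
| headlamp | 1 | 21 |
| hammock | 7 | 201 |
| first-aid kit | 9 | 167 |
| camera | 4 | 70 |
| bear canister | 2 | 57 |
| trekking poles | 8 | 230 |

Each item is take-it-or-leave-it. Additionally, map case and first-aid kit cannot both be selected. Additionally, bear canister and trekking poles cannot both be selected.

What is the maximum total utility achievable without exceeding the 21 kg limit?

605

The ratio ordering already packs tightly: map case + headlamp + hammock + trekking poles, 21 kg, 605.
Every other selection either busts 21 kg or breaks a pairing rule or fails to beat 605.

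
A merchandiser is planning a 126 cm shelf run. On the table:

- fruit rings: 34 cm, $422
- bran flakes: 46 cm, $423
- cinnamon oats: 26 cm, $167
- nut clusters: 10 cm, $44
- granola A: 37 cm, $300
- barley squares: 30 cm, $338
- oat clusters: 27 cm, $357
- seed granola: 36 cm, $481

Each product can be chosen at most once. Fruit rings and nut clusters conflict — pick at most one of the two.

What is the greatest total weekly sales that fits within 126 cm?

Taking fruit rings + cinnamon oats + oat clusters + seed granola: 123 cm used, 1427 in weekly sales.

1427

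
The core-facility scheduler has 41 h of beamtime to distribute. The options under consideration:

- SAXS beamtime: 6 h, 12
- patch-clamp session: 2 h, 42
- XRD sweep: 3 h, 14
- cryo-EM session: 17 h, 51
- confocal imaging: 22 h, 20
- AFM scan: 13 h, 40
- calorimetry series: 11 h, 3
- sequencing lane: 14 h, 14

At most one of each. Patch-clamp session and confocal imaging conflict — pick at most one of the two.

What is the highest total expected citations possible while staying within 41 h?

Density check — patch-clamp session 21.00, XRD sweep 4.67, AFM scan 3.08 are the best per h.
The ratio ordering already packs tightly: SAXS beamtime + patch-clamp session + XRD sweep + cryo-EM session + AFM scan, 41 h, 159.
No other feasible combination exceeds 159.

159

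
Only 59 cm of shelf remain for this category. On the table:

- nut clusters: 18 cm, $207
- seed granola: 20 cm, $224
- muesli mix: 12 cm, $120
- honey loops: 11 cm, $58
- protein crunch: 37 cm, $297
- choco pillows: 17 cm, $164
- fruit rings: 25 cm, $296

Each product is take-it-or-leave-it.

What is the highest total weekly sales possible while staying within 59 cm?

640

The ratio heuristic lands on nut clusters + muesli mix + fruit rings (623) but leaves 4 cm idle.
The 18 cm tied up in nut clusters is better spent on seed granola — total rises to 640 (57 cm).
Every other selection either busts 59 cm or fails to beat 640.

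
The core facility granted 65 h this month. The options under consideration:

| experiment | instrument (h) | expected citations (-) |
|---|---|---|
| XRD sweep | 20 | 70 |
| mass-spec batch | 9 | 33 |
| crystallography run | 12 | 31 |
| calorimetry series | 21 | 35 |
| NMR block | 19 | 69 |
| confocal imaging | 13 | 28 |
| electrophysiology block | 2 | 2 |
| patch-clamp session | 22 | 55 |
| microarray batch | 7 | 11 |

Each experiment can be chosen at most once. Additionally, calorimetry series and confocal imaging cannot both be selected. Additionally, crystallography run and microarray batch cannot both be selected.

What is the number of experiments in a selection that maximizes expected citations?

The maximum expected citations within 65 h is 205.
For example XRD sweep + mass-spec batch + crystallography run + NMR block + electrophysiology block achieves it, using 62 h.
Every optimal selection uses 5 experiments.

5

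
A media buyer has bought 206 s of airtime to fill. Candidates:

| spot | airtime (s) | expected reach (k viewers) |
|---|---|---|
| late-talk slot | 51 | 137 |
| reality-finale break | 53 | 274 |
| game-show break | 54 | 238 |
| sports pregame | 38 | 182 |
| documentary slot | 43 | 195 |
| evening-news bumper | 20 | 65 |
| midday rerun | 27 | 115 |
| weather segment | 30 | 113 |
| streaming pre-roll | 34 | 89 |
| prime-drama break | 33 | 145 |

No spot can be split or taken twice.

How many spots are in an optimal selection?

5

The maximum expected reach within 206 s is 954.
For example reality-finale break + game-show break + sports pregame + midday rerun + prime-drama break achieves it, using 205 s.
Any selection reaching 954 contains exactly 5 spots.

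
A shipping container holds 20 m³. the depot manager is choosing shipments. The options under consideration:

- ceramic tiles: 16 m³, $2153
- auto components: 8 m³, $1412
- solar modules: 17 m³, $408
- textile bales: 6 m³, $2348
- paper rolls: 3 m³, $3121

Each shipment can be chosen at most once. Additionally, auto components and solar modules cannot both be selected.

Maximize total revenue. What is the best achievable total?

Best packing: auto components + textile bales + paper rolls — 17 m³, 6881 total.
Next best is textile bales + paper rolls at 5469 (9 m³) — short by 1412.

6881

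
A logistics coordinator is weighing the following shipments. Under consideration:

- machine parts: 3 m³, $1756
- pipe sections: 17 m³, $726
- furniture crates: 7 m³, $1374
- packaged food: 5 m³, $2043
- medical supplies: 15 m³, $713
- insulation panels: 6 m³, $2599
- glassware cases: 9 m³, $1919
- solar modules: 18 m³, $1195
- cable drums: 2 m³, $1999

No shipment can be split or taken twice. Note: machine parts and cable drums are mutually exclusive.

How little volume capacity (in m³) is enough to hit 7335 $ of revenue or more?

20

Look for the lowest-volume combination reaching 7335.
furniture crates + packaged food + insulation panels + cable drums reaches 8015 using 20 m³.
Any bundle with less than 20 m³ falls short of 7335.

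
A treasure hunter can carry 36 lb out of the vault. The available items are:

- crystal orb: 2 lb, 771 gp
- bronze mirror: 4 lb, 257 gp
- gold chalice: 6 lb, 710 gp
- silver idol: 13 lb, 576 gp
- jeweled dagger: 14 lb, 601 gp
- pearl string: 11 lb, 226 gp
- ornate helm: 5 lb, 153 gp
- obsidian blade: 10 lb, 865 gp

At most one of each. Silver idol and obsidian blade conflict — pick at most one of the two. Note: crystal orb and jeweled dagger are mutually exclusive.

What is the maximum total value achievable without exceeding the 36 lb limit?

2829

Taking crystal orb + bronze mirror + gold chalice + pearl string + obsidian blade: 33 lb used, 2829 in value.
Runner-up crystal orb + bronze mirror + gold chalice + ornate helm + obsidian blade tops out at 2756.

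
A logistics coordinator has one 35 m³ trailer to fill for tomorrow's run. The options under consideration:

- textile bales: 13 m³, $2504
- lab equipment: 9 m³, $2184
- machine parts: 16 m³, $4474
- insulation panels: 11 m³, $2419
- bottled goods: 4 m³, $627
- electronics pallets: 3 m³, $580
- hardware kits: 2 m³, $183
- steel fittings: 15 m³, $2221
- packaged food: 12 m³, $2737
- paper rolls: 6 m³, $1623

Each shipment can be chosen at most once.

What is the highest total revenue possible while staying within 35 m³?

8908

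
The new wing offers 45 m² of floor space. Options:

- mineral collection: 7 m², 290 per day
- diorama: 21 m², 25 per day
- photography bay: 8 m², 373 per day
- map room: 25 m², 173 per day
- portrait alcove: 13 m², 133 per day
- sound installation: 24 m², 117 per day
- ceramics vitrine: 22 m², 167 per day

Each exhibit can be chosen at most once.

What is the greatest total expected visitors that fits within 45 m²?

836

Density check — photography bay 46.62, mineral collection 41.43, portrait alcove 10.23, ceramics vitrine 7.59 are the best per m².
Filling by ratio: mineral collection + photography bay + portrait alcove for 796, with 17 m² left unused.
Dropping portrait alcove frees 13 m²; slotting in map room (25 m²) lifts the total to 836 at 40 m².
Next best is mineral collection + photography bay + ceramics vitrine at 830 (37 m²) — short by 6.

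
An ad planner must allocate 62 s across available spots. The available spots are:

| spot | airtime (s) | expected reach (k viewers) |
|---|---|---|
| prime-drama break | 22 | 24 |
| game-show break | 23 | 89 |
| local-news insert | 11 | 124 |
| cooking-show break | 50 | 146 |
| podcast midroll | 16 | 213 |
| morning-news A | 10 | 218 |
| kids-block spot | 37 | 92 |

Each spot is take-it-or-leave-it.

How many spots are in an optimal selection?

The maximum expected reach within 62 s is 644.
For example game-show break + local-news insert + podcast midroll + morning-news A achieves it, using 60 s.
All optima have 4 spots.

4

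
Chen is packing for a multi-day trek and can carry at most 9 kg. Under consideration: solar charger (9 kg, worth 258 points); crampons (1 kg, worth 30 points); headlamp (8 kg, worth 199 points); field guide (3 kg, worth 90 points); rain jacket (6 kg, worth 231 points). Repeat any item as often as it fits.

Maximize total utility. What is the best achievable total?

321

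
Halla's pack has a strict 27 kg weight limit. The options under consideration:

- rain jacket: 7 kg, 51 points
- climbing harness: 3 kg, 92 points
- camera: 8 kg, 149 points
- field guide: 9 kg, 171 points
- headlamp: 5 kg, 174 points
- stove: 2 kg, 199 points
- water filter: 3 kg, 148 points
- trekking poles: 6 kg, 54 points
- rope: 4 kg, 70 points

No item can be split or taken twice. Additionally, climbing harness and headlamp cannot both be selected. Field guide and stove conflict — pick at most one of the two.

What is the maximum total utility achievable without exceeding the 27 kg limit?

740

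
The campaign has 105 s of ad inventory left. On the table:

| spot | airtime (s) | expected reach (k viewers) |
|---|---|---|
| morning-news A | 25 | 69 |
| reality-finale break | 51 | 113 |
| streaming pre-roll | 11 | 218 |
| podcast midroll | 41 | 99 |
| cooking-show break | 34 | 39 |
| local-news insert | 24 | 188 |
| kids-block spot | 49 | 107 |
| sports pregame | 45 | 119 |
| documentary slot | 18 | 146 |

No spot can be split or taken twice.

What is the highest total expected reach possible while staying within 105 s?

The ratio heuristic lands on morning-news A + streaming pre-roll + local-news insert + documentary slot (621) but leaves 27 s idle.
The 25 s tied up in morning-news A is better spent on sports pregame — total rises to 671 (98 s).
Runner-up reality-finale break + streaming pre-roll + local-news insert + documentary slot tops out at 665.

671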